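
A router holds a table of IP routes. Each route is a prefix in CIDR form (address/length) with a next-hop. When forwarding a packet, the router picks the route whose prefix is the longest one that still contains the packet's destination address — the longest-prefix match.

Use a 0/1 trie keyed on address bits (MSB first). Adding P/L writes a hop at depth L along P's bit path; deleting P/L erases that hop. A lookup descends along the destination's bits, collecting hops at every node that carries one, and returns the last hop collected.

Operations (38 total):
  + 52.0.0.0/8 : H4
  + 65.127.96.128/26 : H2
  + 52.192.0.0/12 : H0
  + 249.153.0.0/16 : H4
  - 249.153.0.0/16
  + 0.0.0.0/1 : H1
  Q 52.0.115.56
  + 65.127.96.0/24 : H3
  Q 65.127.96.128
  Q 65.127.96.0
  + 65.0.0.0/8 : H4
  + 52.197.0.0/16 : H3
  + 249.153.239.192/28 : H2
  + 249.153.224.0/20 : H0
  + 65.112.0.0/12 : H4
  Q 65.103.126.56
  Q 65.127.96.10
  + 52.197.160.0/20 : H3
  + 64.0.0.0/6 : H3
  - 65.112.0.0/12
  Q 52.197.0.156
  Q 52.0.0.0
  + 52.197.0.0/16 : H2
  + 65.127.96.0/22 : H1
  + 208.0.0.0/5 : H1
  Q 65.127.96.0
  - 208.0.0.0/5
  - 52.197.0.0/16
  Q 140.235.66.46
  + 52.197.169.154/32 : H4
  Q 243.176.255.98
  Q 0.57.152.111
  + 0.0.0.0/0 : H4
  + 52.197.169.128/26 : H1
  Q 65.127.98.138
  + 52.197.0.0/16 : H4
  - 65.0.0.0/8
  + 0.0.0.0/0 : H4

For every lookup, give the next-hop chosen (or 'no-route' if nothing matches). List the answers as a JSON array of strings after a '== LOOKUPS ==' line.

Process each operation:
  + 52.0.0.0/8 (H4) depth=8
  + 65.127.96.128/26 (H2) depth=26
  + 52.192.0.0/12 (H0) depth=12
  + 249.153.0.0/16 (H4) depth=16
  del 249.153.0.0/16 (clear depth 16)
  + 0.0.0.0/1 (H1) depth=1
  Q 52.0.115.56: descend 00110100 ; hops seen [H1,H4] ; pick H4
  + 65.127.96.0/24 (H3) depth=24
  Q 65.127.96.128: descend 01000001011111110110000010 ; hops seen [H1,H3,H2] ; pick H2
  Q 65.127.96.0: descend 010000010111111101100000 ; hops seen [H1,H3] ; pick H3
  + 65.0.0.0/8 (H4) depth=8
  + 52.197.0.0/16 (H3) depth=16
  + 249.153.239.192/28 (H2) depth=28
  + 249.153.224.0/20 (H0) depth=20
  + 65.112.0.0/12 (H4) depth=12
  Q 65.103.126.56: descend 01000001011 ; hops seen [H1,H4] ; pick H4
  Q 65.127.96.10: descend 010000010111111101100000 ; hops seen [H1,H4,H4,H3] ; pick H3
  + 52.197.160.0/20 (H3) depth=20
  + 64.0.0.0/6 (H3) depth=6
  del 65.112.0.0/12 (clear depth 12)
  Q 52.197.0.156: descend 0011010011000101 ; hops seen [H1,H4,H0,H3] ; pick H3
  Q 52.0.0.0: descend 00110100 ; hops seen [H1,H4] ; pick H4
  + 52.197.0.0/16 (H2) depth=16
  + 65.127.96.0/22 (H1) depth=22
  + 208.0.0.0/5 (H1) depth=5
  Q 65.127.96.0: descend 010000010111111101100000 ; hops seen [H1,H3,H4,H1,H3] ; pick H3
  del 208.0.0.0/5 (clear depth 5)
  del 52.197.0.0/16 (clear depth 16)
  Q 140.235.66.46: descend 1 ; hops seen [∅] ; pick no-route
  + 52.197.169.154/32 (H4) depth=32
  Q 243.176.255.98: descend 1111 ; hops seen [∅] ; pick no-route
  Q 0.57.152.111: descend 00 ; hops seen [H1] ; pick H1
  + 0.0.0.0/0 (H4) depth=0
  + 52.197.169.128/26 (H1) depth=26
  Q 65.127.98.138: descend 0100000101111111011000 ; hops seen [H4,H1,H3,H4,H1] ; pick H1
  + 52.197.0.0/16 (H4) depth=16
  del 65.0.0.0/8 (clear depth 8)
  + 0.0.0.0/0 (H4) depth=0

== LOOKUPS ==
["H4","H2","H3","H4","H3","H3","H4","H3","no-route","no-route","H1","H1"]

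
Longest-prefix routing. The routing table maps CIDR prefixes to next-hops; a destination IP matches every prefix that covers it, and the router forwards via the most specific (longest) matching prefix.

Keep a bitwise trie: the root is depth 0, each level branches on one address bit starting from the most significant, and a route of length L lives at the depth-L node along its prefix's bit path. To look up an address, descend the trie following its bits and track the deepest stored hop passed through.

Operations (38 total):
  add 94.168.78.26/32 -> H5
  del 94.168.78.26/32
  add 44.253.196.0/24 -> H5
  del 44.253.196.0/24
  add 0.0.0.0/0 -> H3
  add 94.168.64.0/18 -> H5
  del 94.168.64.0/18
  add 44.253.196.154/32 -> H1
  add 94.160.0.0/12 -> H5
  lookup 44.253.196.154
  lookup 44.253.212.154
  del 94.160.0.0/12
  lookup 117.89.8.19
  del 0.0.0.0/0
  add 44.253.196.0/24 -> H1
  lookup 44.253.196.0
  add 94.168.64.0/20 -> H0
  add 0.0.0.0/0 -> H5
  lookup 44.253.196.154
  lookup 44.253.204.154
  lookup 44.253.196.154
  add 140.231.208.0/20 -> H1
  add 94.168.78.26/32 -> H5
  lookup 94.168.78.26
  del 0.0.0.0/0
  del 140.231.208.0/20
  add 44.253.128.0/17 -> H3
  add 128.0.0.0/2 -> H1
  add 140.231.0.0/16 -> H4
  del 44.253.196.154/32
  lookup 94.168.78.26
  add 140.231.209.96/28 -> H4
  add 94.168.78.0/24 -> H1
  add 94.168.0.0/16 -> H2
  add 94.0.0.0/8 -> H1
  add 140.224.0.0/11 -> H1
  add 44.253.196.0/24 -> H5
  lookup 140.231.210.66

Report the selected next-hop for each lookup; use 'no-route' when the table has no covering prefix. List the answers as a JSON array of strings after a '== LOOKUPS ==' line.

Apply in order:
  + 94.168.78.26/32 (H5) depth=32
  - 94.168.78.26/32 clear@32
  + 44.253.196.0/24 (H5) depth=24
  - 44.253.196.0/24 clear@24
  + 0.0.0.0/0 (H3) depth=0
  + 94.168.64.0/18 (H5) depth=18
  - 94.168.64.0/18 clear@18
  + 44.253.196.154/32 (H1) depth=32
  + 94.160.0.0/12 (H5) depth=12
  lookup 44.253.196.154: bits 00101100111111011100010010011010 walk d0:H3→d1:-→d2:-→d3:-→d4:-→d5:-→d6:-→d7:-→d8:-→d9:-→d10:-→d11:-→d12:-→d13:-→d14:-→d15:-→d16:-→d17:-→d18:-→d19:-→d20:-→d21:-→d22:-→d23:-→d24:-→d25:-→d26:-→d27:-→d28:-→d29:-→d30:-→d31:-→d32:H1 -> H1
  lookup 44.253.212.154: bits 0010110011111101110 walk d0:H3→d1:-→d2:-→d3:-→d4:-→d5:-→d6:-→d7:-→d8:-→d9:-→d10:-→d11:-→d12:-→d13:-→d14:-→d15:-→d16:-→d17:-→d18:-→d19:- -> H3
  - 94.160.0.0/12 clear@12
  lookup 117.89.8.19: bits 01 walk d0:H3→d1:-→d2:- -> H3
  - 0.0.0.0/0 clear@0
  + 44.253.196.0/24 (H1) depth=24
  lookup 44.253.196.0: bits 001011001111110111000100 walk d0:-→d1:-→d2:-→d3:-→d4:-→d5:-→d6:-→d7:-→d8:-→d9:-→d10:-→d11:-→d12:-→d13:-→d14:-→d15:-→d16:-→d17:-→d18:-→d19:-→d20:-→d21:-→d22:-→d23:-→d24:H1 -> H1
  + 94.168.64.0/20 (H0) depth=20
  + 0.0.0.0/0 (H5) depth=0
  lookup 44.253.196.154: bits 00101100111111011100010010011010 walk d0:H5→d1:-→d2:-→d3:-→d4:-→d5:-→d6:-→d7:-→d8:-→d9:-→d10:-→d11:-→d12:-→d13:-→d14:-→d15:-→d16:-→d17:-→d18:-→d19:-→d20:-→d21:-→d22:-→d23:-→d24:H1→d25:-→d26:-→d27:-→d28:-→d29:-→d30:-→d31:-→d32:H1 -> H1
  lookup 44.253.204.154: bits 00101100111111011100 walk d0:H5→d1:-→d2:-→d3:-→d4:-→d5:-→d6:-→d7:-→d8:-→d9:-→d10:-→d11:-→d12:-→d13:-→d14:-→d15:-→d16:-→d17:-→d18:-→d19:-→d20:- -> H5
  lookup 44.253.196.154: bits 00101100111111011100010010011010 walk d0:H5→d1:-→d2:-→d3:-→d4:-→d5:-→d6:-→d7:-→d8:-→d9:-→d10:-→d11:-→d12:-→d13:-→d14:-→d15:-→d16:-→d17:-→d18:-→d19:-→d20:-→d21:-→d22:-→d23:-→d24:H1→d25:-→d26:-→d27:-→d28:-→d29:-→d30:-→d31:-→d32:H1 -> H1
  + 140.231.208.0/20 (H1) depth=20
  + 94.168.78.26/32 (H5) depth=32
  lookup 94.168.78.26: bits 01011110101010000100111000011010 walk d0:H5→d1:-→d2:-→d3:-→d4:-→d5:-→d6:-→d7:-→d8:-→d9:-→d10:-→d11:-→d12:-→d13:-→d14:-→d15:-→d16:-→d17:-→d18:-→d19:-→d20:H0→d21:-→d22:-→d23:-→d24:-→d25:-→d26:-→d27:-→d28:-→d29:-→d30:-→d31:-→d32:H5 -> H5
  - 0.0.0.0/0 clear@0
  - 140.231.208.0/20 clear@20
  + 44.253.128.0/17 (H3) depth=17
  + 128.0.0.0/2 (H1) depth=2
  + 140.231.0.0/16 (H4) depth=16
  - 44.253.196.154/32 clear@32
  lookup 94.168.78.26: bits 01011110101010000100111000011010 walk d0:-→d1:-→d2:-→d3:-→d4:-→d5:-→d6:-→d7:-→d8:-→d9:-→d10:-→d11:-→d12:-→d13:-→d14:-→d15:-→d16:-→d17:-→d18:-→d19:-→d20:H0→d21:-→d22:-→d23:-→d24:-→d25:-→d26:-→d27:-→d28:-→d29:-→d30:-→d31:-→d32:H5 -> H5
  + 140.231.209.96/28 (H4) depth=28
  + 94.168.78.0/24 (H1) depth=24
  + 94.168.0.0/16 (H2) depth=16
  + 94.0.0.0/8 (H1) depth=8
  + 140.224.0.0/11 (H1) depth=11
  + 44.253.196.0/24 (H5) depth=24
  lookup 140.231.210.66: bits 1000110011100111110100 walk d0:-→d1:-→d2:H1→d3:-→d4:-→d5:-→d6:-→d7:-→d8:-→d9:-→d10:-→d11:H1→d12:-→d13:-→d14:-→d15:-→d16:H4→d17:-→d18:-→d19:-→d20:-→d21:-→d22:- -> H4

== LOOKUPS ==
["H1","H3","H3","H1","H1","H5","H1","H5","H5","H4"]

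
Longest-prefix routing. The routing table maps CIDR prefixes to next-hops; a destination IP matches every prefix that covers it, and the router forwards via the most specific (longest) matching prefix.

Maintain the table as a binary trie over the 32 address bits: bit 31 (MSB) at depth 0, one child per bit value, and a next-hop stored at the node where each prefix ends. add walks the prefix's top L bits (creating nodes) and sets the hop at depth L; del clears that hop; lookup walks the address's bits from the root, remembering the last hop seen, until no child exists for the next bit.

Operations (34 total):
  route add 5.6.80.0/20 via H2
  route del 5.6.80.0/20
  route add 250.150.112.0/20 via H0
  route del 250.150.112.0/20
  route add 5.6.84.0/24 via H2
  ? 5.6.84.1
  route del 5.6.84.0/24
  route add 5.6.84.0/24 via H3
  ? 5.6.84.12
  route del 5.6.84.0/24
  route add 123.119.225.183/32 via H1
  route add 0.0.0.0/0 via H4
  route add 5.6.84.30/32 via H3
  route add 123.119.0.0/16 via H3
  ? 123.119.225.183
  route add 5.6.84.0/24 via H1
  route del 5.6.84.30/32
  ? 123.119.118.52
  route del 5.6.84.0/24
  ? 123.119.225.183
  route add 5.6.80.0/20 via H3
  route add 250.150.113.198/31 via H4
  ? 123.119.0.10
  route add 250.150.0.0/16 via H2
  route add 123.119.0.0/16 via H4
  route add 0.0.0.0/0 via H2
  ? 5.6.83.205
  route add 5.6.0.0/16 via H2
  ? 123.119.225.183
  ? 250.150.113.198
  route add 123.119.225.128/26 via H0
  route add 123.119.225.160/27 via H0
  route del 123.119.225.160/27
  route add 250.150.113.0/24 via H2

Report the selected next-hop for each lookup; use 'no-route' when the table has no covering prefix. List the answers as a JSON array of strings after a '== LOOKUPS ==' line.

Apply in order:
  add 5.6.80.0/20 -> H2 at depth 20
  del 5.6.80.0/20 (clear depth 20)
  add 250.150.112.0/20 -> H0 at depth 20
  del 250.150.112.0/20 (clear depth 20)
  add 5.6.84.0/24 -> H2 at depth 24
  ? 5.6.84.1  path d0:-→d1:-→d2:-→d3:-→d4:-→d5:-→d6:-→d7:-→d8:-→d9:-→d10:-→d11:-→d12:-→d13:-→d14:-→d15:-→d16:-→d17:-→d18:-→d19:-→d20:-→d21:-→d22:-→d23:-→d24:H2  best=H2
  del 5.6.84.0/24 (clear depth 24)
  add 5.6.84.0/24 -> H3 at depth 24
  ? 5.6.84.12  path d0:-→d1:-→d2:-→d3:-→d4:-→d5:-→d6:-→d7:-→d8:-→d9:-→d10:-→d11:-→d12:-→d13:-→d14:-→d15:-→d16:-→d17:-→d18:-→d19:-→d20:-→d21:-→d22:-→d23:-→d24:H3  best=H3
  del 5.6.84.0/24 (clear depth 24)
  add 123.119.225.183/32 -> H1 at depth 32
  add 0.0.0.0/0 -> H4 at depth 0
  add 5.6.84.30/32 -> H3 at depth 32
  add 123.119.0.0/16 -> H3 at depth 16
  ? 123.119.225.183  path d0:H4→d1:-→d2:-→d3:-→d4:-→d5:-→d6:-→d7:-→d8:-→d9:-→d10:-→d11:-→d12:-→d13:-→d14:-→d15:-→d16:H3→d17:-→d18:-→d19:-→d20:-→d21:-→d22:-→d23:-→d24:-→d25:-→d26:-→d27:-→d28:-→d29:-→d30:-→d31:-→d32:H1  best=H1
  add 5.6.84.0/24 -> H1 at depth 24
  del 5.6.84.30/32 (clear depth 32)
  ? 123.119.118.52  path d0:H4→d1:-→d2:-→d3:-→d4:-→d5:-→d6:-→d7:-→d8:-→d9:-→d10:-→d11:-→d12:-→d13:-→d14:-→d15:-→d16:H3  best=H3
  del 5.6.84.0/24 (clear depth 24)
  ? 123.119.225.183  path d0:H4→d1:-→d2:-→d3:-→d4:-→d5:-→d6:-→d7:-→d8:-→d9:-→d10:-→d11:-→d12:-→d13:-→d14:-→d15:-→d16:H3→d17:-→d18:-→d19:-→d20:-→d21:-→d22:-→d23:-→d24:-→d25:-→d26:-→d27:-→d28:-→d29:-→d30:-→d31:-→d32:H1  best=H1
  add 5.6.80.0/20 -> H3 at depth 20
  add 250.150.113.198/31 -> H4 at depth 31
  ? 123.119.0.10  path d0:H4→d1:-→d2:-→d3:-→d4:-→d5:-→d6:-→d7:-→d8:-→d9:-→d10:-→d11:-→d12:-→d13:-→d14:-→d15:-→d16:H3  best=H3
  add 250.150.0.0/16 -> H2 at depth 16
  add 123.119.0.0/16 -> H4 at depth 16
  add 0.0.0.0/0 -> H2 at depth 0
  ? 5.6.83.205  path d0:H2→d1:-→d2:-→d3:-→d4:-→d5:-→d6:-→d7:-→d8:-→d9:-→d10:-→d11:-→d12:-→d13:-→d14:-→d15:-→d16:-→d17:-→d18:-→d19:-→d20:H3→d21:-  best=H3
  add 5.6.0.0/16 -> H2 at depth 16
  ? 123.119.225.183  path d0:H2→d1:-→d2:-→d3:-→d4:-→d5:-→d6:-→d7:-→d8:-→d9:-→d10:-→d11:-→d12:-→d13:-→d14:-→d15:-→d16:H4→d17:-→d18:-→d19:-→d20:-→d21:-→d22:-→d23:-→d24:-→d25:-→d26:-→d27:-→d28:-→d29:-→d30:-→d31:-→d32:H1  best=H1
  ? 250.150.113.198  path d0:H2→d1:-→d2:-→d3:-→d4:-→d5:-→d6:-→d7:-→d8:-→d9:-→d10:-→d11:-→d12:-→d13:-→d14:-→d15:-→d16:H2→d17:-→d18:-→d19:-→d20:-→d21:-→d22:-→d23:-→d24:-→d25:-→d26:-→d27:-→d28:-→d29:-→d30:-→d31:H4  best=H4
  add 123.119.225.128/26 -> H0 at depth 26
  add 123.119.225.160/27 -> H0 at depth 27
  del 123.119.225.160/27 (clear depth 27)
  add 250.150.113.0/24 -> H2 at depth 24

== LOOKUPS ==
["H2","H3","H1","H3","H1","H3","H3","H1","H4"]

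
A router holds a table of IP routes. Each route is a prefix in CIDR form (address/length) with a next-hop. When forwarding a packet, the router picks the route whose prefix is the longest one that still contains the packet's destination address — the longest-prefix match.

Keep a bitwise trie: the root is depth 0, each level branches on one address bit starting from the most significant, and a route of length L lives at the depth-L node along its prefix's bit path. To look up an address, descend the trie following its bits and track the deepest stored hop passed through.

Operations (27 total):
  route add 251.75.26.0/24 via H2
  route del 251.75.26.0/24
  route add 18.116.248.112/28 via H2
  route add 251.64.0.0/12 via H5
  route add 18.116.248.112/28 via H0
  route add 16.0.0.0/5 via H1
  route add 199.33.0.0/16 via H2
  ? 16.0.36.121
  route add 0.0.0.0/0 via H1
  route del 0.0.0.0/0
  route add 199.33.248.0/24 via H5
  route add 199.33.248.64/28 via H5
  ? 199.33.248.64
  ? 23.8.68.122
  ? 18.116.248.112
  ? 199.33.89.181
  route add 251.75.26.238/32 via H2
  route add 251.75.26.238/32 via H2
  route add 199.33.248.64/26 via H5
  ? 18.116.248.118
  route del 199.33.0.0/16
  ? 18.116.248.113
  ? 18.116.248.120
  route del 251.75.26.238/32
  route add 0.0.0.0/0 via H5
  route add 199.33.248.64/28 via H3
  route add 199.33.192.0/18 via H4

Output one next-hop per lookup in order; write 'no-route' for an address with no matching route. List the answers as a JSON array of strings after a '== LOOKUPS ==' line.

Trace:
  + 251.75.26.0/24 (H2) depth=24
  - 251.75.26.0/24 clear@24
  + 18.116.248.112/28 (H2) depth=28
  + 251.64.0.0/12 (H5) depth=12
  + 18.116.248.112/28 (H0) depth=28
  + 16.0.0.0/5 (H1) depth=5
  + 199.33.0.0/16 (H2) depth=16
  lookup 16.0.36.121: bits 000100 walk d0:-→d1:-→d2:-→d3:-→d4:-→d5:H1→d6:- -> H1
  + 0.0.0.0/0 (H1) depth=0
  - 0.0.0.0/0 clear@0
  + 199.33.248.0/24 (H5) depth=24
  + 199.33.248.64/28 (H5) depth=28
  lookup 199.33.248.64: bits 1100011100100001111110000100 walk d0:-→d1:-→d2:-→d3:-→d4:-→d5:-→d6:-→d7:-→d8:-→d9:-→d10:-→d11:-→d12:-→d13:-→d14:-→d15:-→d16:H2→d17:-→d18:-→d19:-→d20:-→d21:-→d22:-→d23:-→d24:H5→d25:-→d26:-→d27:-→d28:H5 -> H5
  lookup 23.8.68.122: bits 00010 walk d0:-→d1:-→d2:-→d3:-→d4:-→d5:H1 -> H1
  lookup 18.116.248.112: bits 0001001001110100111110000111 walk d0:-→d1:-→d2:-→d3:-→d4:-→d5:H1→d6:-→d7:-→d8:-→d9:-→d10:-→d11:-→d12:-→d13:-→d14:-→d15:-→d16:-→d17:-→d18:-→d19:-→d20:-→d21:-→d22:-→d23:-→d24:-→d25:-→d26:-→d27:-→d28:H0 -> H0
  lookup 199.33.89.181: bits 1100011100100001 walk d0:-→d1:-→d2:-→d3:-→d4:-→d5:-→d6:-→d7:-→d8:-→d9:-→d10:-→d11:-→d12:-→d13:-→d14:-→d15:-→d16:H2 -> H2
  + 251.75.26.238/32 (H2) depth=32
  + 251.75.26.238/32 (H2) depth=32
  + 199.33.248.64/26 (H5) depth=26
  lookup 18.116.248.118: bits 0001001001110100111110000111 walk d0:-→d1:-→d2:-→d3:-→d4:-→d5:H1→d6:-→d7:-→d8:-→d9:-→d10:-→d11:-→d12:-→d13:-→d14:-→d15:-→d16:-→d17:-→d18:-→d19:-→d20:-→d21:-→d22:-→d23:-→d24:-→d25:-→d26:-→d27:-→d28:H0 -> H0
  - 199.33.0.0/16 clear@16
  lookup 18.116.248.113: bits 0001001001110100111110000111 walk d0:-→d1:-→d2:-→d3:-→d4:-→d5:H1→d6:-→d7:-→d8:-→d9:-→d10:-→d11:-→d12:-→d13:-→d14:-→d15:-→d16:-→d17:-→d18:-→d19:-→d20:-→d21:-→d22:-→d23:-→d24:-→d25:-→d26:-→d27:-→d28:H0 -> H0
  lookup 18.116.248.120: bits 0001001001110100111110000111 walk d0:-→d1:-→d2:-→d3:-→d4:-→d5:H1→d6:-→d7:-→d8:-→d9:-→d10:-→d11:-→d12:-→d13:-→d14:-→d15:-→d16:-→d17:-→d18:-→d19:-→d20:-→d21:-→d22:-→d23:-→d24:-→d25:-→d26:-→d27:-→d28:H0 -> H0
  - 251.75.26.238/32 clear@32
  + 0.0.0.0/0 (H5) depth=0
  + 199.33.248.64/28 (H3) depth=28
  + 199.33.192.0/18 (H4) depth=18

== LOOKUPS ==
["H1","H5","H1","H0","H2","H0","H0","H0"]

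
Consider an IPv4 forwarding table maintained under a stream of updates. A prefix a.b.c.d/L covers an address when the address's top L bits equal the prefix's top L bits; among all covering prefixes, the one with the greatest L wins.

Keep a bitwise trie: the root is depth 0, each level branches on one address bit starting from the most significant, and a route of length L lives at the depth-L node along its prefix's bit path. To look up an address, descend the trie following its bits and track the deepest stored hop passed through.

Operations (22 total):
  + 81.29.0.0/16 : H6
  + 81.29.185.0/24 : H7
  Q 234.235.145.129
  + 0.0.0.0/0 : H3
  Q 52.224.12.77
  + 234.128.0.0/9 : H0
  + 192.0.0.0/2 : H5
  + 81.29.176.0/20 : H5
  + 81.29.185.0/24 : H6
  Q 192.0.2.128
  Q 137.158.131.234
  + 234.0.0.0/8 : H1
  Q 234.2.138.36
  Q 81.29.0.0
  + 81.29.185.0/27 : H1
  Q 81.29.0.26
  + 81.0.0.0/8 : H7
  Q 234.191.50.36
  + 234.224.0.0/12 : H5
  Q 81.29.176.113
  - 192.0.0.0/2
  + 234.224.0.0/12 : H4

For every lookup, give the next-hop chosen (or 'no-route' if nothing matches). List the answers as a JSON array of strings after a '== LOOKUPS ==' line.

Trace:
  + 81.29.0.0/16 (H6) depth=16
  + 81.29.185.0/24 (H7) depth=24
  Q 234.235.145.129: descend ε ; hops seen [∅] ; pick no-route
  + 0.0.0.0/0 (H3) depth=0
  Q 52.224.12.77: descend 0 ; hops seen [H3] ; pick H3
  + 234.128.0.0/9 (H0) depth=9
  + 192.0.0.0/2 (H5) depth=2
  + 81.29.176.0/20 (H5) depth=20
  + 81.29.185.0/24 (H6) depth=24
  Q 192.0.2.128: descend 11 ; hops seen [H3,H5] ; pick H5
  Q 137.158.131.234: descend 1 ; hops seen [H3] ; pick H3
  + 234.0.0.0/8 (H1) depth=8
  Q 234.2.138.36: descend 11101010 ; hops seen [H3,H5,H1] ; pick H1
  Q 81.29.0.0: descend 0101000100011101 ; hops seen [H3,H6] ; pick H6
  + 81.29.185.0/27 (H1) depth=27
  Q 81.29.0.26: descend 0101000100011101 ; hops seen [H3,H6] ; pick H6
  + 81.0.0.0/8 (H7) depth=8
  Q 234.191.50.36: descend 111010101 ; hops seen [H3,H5,H1,H0] ; pick H0
  + 234.224.0.0/12 (H5) depth=12
  Q 81.29.176.113: descend 01010001000111011011 ; hops seen [H3,H7,H6,H5] ; pick H5
  - 192.0.0.0/2 clear@2
  + 234.224.0.0/12 (H4) depth=12

== LOOKUPS ==
["no-route","H3","H5","H3","H1","H6","H6","H0","H5"]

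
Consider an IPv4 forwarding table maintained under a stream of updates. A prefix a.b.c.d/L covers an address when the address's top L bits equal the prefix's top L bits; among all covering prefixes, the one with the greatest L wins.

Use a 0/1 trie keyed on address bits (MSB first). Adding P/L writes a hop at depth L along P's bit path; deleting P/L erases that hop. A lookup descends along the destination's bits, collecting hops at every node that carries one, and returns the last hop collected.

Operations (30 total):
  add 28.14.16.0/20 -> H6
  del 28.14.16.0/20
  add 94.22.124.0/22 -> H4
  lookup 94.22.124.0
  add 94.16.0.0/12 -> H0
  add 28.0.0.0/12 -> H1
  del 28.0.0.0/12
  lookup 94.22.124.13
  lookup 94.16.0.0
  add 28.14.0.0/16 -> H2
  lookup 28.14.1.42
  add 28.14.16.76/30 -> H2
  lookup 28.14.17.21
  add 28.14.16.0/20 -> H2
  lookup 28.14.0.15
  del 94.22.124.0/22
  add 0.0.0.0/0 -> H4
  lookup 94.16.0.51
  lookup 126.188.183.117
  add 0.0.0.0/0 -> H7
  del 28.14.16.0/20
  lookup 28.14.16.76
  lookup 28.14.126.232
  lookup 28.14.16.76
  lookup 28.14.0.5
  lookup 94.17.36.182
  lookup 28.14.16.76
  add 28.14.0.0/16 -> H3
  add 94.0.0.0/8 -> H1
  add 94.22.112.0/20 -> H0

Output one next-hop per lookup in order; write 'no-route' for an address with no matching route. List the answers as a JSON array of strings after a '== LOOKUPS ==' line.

Process each operation:
  + 28.14.16.0/20 (H6) depth=20
  - 28.14.16.0/20 clear@20
  + 94.22.124.0/22 (H4) depth=22
  Q 94.22.124.0: descend 0101111000010110011111 ; hops seen [H4] ; pick H4
  + 94.16.0.0/12 (H0) depth=12
  + 28.0.0.0/12 (H1) depth=12
  - 28.0.0.0/12 clear@12
  Q 94.22.124.13: descend 0101111000010110011111 ; hops seen [H0,H4] ; pick H4
  Q 94.16.0.0: descend 0101111000010 ; hops seen [H0] ; pick H0
  + 28.14.0.0/16 (H2) depth=16
  Q 28.14.1.42: descend 0001110000001110000 ; hops seen [H2] ; pick H2
  + 28.14.16.76/30 (H2) depth=30
  Q 28.14.17.21: descend 00011100000011100001000 ; hops seen [H2] ; pick H2
  + 28.14.16.0/20 (H2) depth=20
  Q 28.14.0.15: descend 0001110000001110000 ; hops seen [H2] ; pick H2
  - 94.22.124.0/22 clear@22
  + 0.0.0.0/0 (H4) depth=0
  Q 94.16.0.51: descend 0101111000010 ; hops seen [H4,H0] ; pick H0
  Q 126.188.183.117: descend 01 ; hops seen [H4] ; pick H4
  + 0.0.0.0/0 (H7) depth=0
  - 28.14.16.0/20 clear@20
  Q 28.14.16.76: descend 000111000000111000010000010011 ; hops seen [H7,H2,H2] ; pick H2
  Q 28.14.126.232: descend 00011100000011100 ; hops seen [H7,H2] ; pick H2
  Q 28.14.16.76: descend 000111000000111000010000010011 ; hops seen [H7,H2,H2] ; pick H2
  Q 28.14.0.5: descend 0001110000001110000 ; hops seen [H7,H2] ; pick H2
  Q 94.17.36.182: descend 0101111000010 ; hops seen [H7,H0] ; pick H0
  Q 28.14.16.76: descend 000111000000111000010000010011 ; hops seen [H7,H2,H2] ; pick H2
  + 28.14.0.0/16 (H3) depth=16
  + 94.0.0.0/8 (H1) depth=8
  + 94.22.112.0/20 (H0) depth=20

== LOOKUPS ==
["H4","H4","H0","H2","H2","H2","H0","H4","H2","H2","H2","H2","H0","H2"]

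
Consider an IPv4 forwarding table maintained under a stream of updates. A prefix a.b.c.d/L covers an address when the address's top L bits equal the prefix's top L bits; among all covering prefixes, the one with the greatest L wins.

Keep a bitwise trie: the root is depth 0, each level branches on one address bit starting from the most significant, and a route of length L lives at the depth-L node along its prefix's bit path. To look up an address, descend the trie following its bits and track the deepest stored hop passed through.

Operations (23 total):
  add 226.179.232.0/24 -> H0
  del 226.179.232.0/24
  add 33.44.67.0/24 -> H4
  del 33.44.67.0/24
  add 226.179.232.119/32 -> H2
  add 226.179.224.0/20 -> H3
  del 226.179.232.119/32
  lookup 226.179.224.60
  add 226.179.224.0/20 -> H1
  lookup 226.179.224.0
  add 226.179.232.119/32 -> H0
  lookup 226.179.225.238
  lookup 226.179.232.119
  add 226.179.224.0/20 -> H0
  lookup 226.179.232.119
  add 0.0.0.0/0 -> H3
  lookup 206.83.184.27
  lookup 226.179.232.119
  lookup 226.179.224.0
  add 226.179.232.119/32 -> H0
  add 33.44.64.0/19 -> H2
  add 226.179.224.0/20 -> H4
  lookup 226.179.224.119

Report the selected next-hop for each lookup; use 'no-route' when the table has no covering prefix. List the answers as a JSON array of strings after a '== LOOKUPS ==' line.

Trace:
  + 226.179.232.0/24 (H0) depth=24
  del 226.179.232.0/24 (clear depth 24)
  + 33.44.67.0/24 (H4) depth=24
  del 33.44.67.0/24 (clear depth 24)
  + 226.179.232.119/32 (H2) depth=32
  + 226.179.224.0/20 (H3) depth=20
  del 226.179.232.119/32 (clear depth 32)
  lookup 226.179.224.60: bits 11100010101100111110 walk d0:-→d1:-→d2:-→d3:-→d4:-→d5:-→d6:-→d7:-→d8:-→d9:-→d10:-→d11:-→d12:-→d13:-→d14:-→d15:-→d16:-→d17:-→d18:-→d19:-→d20:H3 -> H3
  + 226.179.224.0/20 (H1) depth=20
  lookup 226.179.224.0: bits 11100010101100111110 walk d0:-→d1:-→d2:-→d3:-→d4:-→d5:-→d6:-→d7:-→d8:-→d9:-→d10:-→d11:-→d12:-→d13:-→d14:-→d15:-→d16:-→d17:-→d18:-→d19:-→d20:H1 -> H1
  + 226.179.232.119/32 (H0) depth=32
  lookup 226.179.225.238: bits 11100010101100111110 walk d0:-→d1:-→d2:-→d3:-→d4:-→d5:-→d6:-→d7:-→d8:-→d9:-→d10:-→d11:-→d12:-→d13:-→d14:-→d15:-→d16:-→d17:-→d18:-→d19:-→d20:H1 -> H1
  lookup 226.179.232.119: bits 11100010101100111110100001110111 walk d0:-→d1:-→d2:-→d3:-→d4:-→d5:-→d6:-→d7:-→d8:-→d9:-→d10:-→d11:-→d12:-→d13:-→d14:-→d15:-→d16:-→d17:-→d18:-→d19:-→d20:H1→d21:-→d22:-→d23:-→d24:-→d25:-→d26:-→d27:-→d28:-→d29:-→d30:-→d31:-→d32:H0 -> H0
  + 226.179.224.0/20 (H0) depth=20
  lookup 226.179.232.119: bits 11100010101100111110100001110111 walk d0:-→d1:-→d2:-→d3:-→d4:-→d5:-→d6:-→d7:-→d8:-→d9:-→d10:-→d11:-→d12:-→d13:-→d14:-→d15:-→d16:-→d17:-→d18:-→d19:-→d20:H0→d21:-→d22:-→d23:-→d24:-→d25:-→d26:-→d27:-→d28:-→d29:-→d30:-→d31:-→d32:H0 -> H0
  + 0.0.0.0/0 (H3) depth=0
  lookup 206.83.184.27: bits 11 walk d0:H3→d1:-→d2:- -> H3
  lookup 226.179.232.119: bits 11100010101100111110100001110111 walk d0:H3→d1:-→d2:-→d3:-→d4:-→d5:-→d6:-→d7:-→d8:-→d9:-→d10:-→d11:-→d12:-→d13:-→d14:-→d15:-→d16:-→d17:-→d18:-→d19:-→d20:H0→d21:-→d22:-→d23:-→d24:-→d25:-→d26:-→d27:-→d28:-→d29:-→d30:-→d31:-→d32:H0 -> H0
  lookup 226.179.224.0: bits 11100010101100111110 walk d0:H3→d1:-→d2:-→d3:-→d4:-→d5:-→d6:-→d7:-→d8:-→d9:-→d10:-→d11:-→d12:-→d13:-→d14:-→d15:-→d16:-→d17:-→d18:-→d19:-→d20:H0 -> H0
  + 226.179.232.119/32 (H0) depth=32
  + 33.44.64.0/19 (H2) depth=19
  + 226.179.224.0/20 (H4) depth=20
  lookup 226.179.224.119: bits 11100010101100111110 walk d0:H3→d1:-→d2:-→d3:-→d4:-→d5:-→d6:-→d7:-→d8:-→d9:-→d10:-→d11:-→d12:-→d13:-→d14:-→d15:-→d16:-→d17:-→d18:-→d19:-→d20:H4 -> H4

== LOOKUPS ==
["H3","H1","H1","H0","H0","H3","H0","H0","H4"]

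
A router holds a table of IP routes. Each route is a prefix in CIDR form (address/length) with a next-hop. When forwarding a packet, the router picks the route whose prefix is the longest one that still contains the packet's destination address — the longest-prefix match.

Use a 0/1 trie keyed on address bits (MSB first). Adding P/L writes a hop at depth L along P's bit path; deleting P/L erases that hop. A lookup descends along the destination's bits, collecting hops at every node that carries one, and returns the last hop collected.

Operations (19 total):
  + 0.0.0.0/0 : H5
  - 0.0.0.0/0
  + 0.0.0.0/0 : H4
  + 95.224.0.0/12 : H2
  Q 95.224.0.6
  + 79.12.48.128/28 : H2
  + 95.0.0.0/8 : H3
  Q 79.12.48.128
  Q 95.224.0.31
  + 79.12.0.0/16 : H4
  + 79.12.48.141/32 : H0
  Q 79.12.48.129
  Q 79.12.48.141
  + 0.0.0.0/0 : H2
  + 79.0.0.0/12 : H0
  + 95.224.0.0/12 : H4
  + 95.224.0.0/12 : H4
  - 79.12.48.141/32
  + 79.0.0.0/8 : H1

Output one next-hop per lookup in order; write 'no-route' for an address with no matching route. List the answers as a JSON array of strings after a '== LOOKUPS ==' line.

Trace:
  + 0.0.0.0/0 (H5) depth=0
  - 0.0.0.0/0 clear@0
  + 0.0.0.0/0 (H4) depth=0
  + 95.224.0.0/12 (H2) depth=12
  lookup 95.224.0.6: bits 010111111110 walk d0:H4→d1:-→d2:-→d3:-→d4:-→d5:-→d6:-→d7:-→d8:-→d9:-→d10:-→d11:-→d12:H2 -> H2
  + 79.12.48.128/28 (H2) depth=28
  + 95.0.0.0/8 (H3) depth=8
  lookup 79.12.48.128: bits 0100111100001100001100001000 walk d0:H4→d1:-→d2:-→d3:-→d4:-→d5:-→d6:-→d7:-→d8:-→d9:-→d10:-→d11:-→d12:-→d13:-→d14:-→d15:-→d16:-→d17:-→d18:-→d19:-→d20:-→d21:-→d22:-→d23:-→d24:-→d25:-→d26:-→d27:-→d28:H2 -> H2
  lookup 95.224.0.31: bits 010111111110 walk d0:H4→d1:-→d2:-→d3:-→d4:-→d5:-→d6:-→d7:-→d8:H3→d9:-→d10:-→d11:-→d12:H2 -> H2
  + 79.12.0.0/16 (H4) depth=16
  + 79.12.48.141/32 (H0) depth=32
  lookup 79.12.48.129: bits 0100111100001100001100001000 walk d0:H4→d1:-→d2:-→d3:-→d4:-→d5:-→d6:-→d7:-→d8:-→d9:-→d10:-→d11:-→d12:-→d13:-→d14:-→d15:-→d16:H4→d17:-→d18:-→d19:-→d20:-→d21:-→d22:-→d23:-→d24:-→d25:-→d26:-→d27:-→d28:H2 -> H2
  lookup 79.12.48.141: bits 01001111000011000011000010001101 walk d0:H4→d1:-→d2:-→d3:-→d4:-→d5:-→d6:-→d7:-→d8:-→d9:-→d10:-→d11:-→d12:-→d13:-→d14:-→d15:-→d16:H4→d17:-→d18:-→d19:-→d20:-→d21:-→d22:-→d23:-→d24:-→d25:-→d26:-→d27:-→d28:H2→d29:-→d30:-→d31:-→d32:H0 -> H0
  + 0.0.0.0/0 (H2) depth=0
  + 79.0.0.0/12 (H0) depth=12
  + 95.224.0.0/12 (H4) depth=12
  + 95.224.0.0/12 (H4) depth=12
  - 79.12.48.141/32 clear@32
  + 79.0.0.0/8 (H1) depth=8

== LOOKUPS ==
["H2","H2","H2","H2","H0"]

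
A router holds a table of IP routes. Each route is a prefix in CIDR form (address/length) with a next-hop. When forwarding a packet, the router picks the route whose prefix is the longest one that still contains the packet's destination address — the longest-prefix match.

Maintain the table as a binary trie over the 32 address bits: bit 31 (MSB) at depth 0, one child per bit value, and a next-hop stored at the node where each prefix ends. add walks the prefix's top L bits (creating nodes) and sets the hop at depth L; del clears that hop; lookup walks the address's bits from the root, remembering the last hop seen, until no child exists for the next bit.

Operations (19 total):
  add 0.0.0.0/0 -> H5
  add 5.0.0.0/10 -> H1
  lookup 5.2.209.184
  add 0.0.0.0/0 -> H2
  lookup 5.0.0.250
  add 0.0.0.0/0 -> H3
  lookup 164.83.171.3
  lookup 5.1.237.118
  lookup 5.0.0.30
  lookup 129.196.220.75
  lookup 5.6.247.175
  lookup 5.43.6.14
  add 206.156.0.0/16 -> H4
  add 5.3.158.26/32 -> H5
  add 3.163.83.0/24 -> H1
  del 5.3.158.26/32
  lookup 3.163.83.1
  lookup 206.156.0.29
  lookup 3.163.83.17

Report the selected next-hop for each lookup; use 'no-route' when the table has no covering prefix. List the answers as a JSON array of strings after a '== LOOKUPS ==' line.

Process each operation:
  add 0.0.0.0/0 -> H5 at depth 0
  add 5.0.0.0/10 -> H1 at depth 10
  ? 5.2.209.184  path d0:H5→d1:-→d2:-→d3:-→d4:-→d5:-→d6:-→d7:-→d8:-→d9:-→d10:H1  best=H1
  add 0.0.0.0/0 -> H2 at depth 0
  ? 5.0.0.250  path d0:H2→d1:-→d2:-→d3:-→d4:-→d5:-→d6:-→d7:-→d8:-→d9:-→d10:H1  best=H1
  add 0.0.0.0/0 -> H3 at depth 0
  ? 164.83.171.3  path d0:H3  best=H3
  ? 5.1.237.118  path d0:H3→d1:-→d2:-→d3:-→d4:-→d5:-→d6:-→d7:-→d8:-→d9:-→d10:H1  best=H1
  ? 5.0.0.30  path d0:H3→d1:-→d2:-→d3:-→d4:-→d5:-→d6:-→d7:-→d8:-→d9:-→d10:H1  best=H1
  ? 129.196.220.75  path d0:H3  best=H3
  ? 5.6.247.175  path d0:H3→d1:-→d2:-→d3:-→d4:-→d5:-→d6:-→d7:-→d8:-→d9:-→d10:H1  best=H1
  ? 5.43.6.14  path d0:H3→d1:-→d2:-→d3:-→d4:-→d5:-→d6:-→d7:-→d8:-→d9:-→d10:H1  best=H1
  add 206.156.0.0/16 -> H4 at depth 16
  add 5.3.158.26/32 -> H5 at depth 32
  add 3.163.83.0/24 -> H1 at depth 24
  del 5.3.158.26/32 (clear depth 32)
  ? 3.163.83.1  path d0:H3→d1:-→d2:-→d3:-→d4:-→d5:-→d6:-→d7:-→d8:-→d9:-→d10:-→d11:-→d12:-→d13:-→d14:-→d15:-→d16:-→d17:-→d18:-→d19:-→d20:-→d21:-→d22:-→d23:-→d24:H1  best=H1
  ? 206.156.0.29  path d0:H3→d1:-→d2:-→d3:-→d4:-→d5:-→d6:-→d7:-→d8:-→d9:-→d10:-→d11:-→d12:-→d13:-→d14:-→d15:-→d16:H4  best=H4
  ? 3.163.83.17  path d0:H3→d1:-→d2:-→d3:-→d4:-→d5:-→d6:-→d7:-→d8:-→d9:-→d10:-→d11:-→d12:-→d13:-→d14:-→d15:-→d16:-→d17:-→d18:-→d19:-→d20:-→d21:-→d22:-→d23:-→d24:H1  best=H1

== LOOKUPS ==
["H1","H1","H3","H1","H1","H3","H1","H1","H1","H4","H1"]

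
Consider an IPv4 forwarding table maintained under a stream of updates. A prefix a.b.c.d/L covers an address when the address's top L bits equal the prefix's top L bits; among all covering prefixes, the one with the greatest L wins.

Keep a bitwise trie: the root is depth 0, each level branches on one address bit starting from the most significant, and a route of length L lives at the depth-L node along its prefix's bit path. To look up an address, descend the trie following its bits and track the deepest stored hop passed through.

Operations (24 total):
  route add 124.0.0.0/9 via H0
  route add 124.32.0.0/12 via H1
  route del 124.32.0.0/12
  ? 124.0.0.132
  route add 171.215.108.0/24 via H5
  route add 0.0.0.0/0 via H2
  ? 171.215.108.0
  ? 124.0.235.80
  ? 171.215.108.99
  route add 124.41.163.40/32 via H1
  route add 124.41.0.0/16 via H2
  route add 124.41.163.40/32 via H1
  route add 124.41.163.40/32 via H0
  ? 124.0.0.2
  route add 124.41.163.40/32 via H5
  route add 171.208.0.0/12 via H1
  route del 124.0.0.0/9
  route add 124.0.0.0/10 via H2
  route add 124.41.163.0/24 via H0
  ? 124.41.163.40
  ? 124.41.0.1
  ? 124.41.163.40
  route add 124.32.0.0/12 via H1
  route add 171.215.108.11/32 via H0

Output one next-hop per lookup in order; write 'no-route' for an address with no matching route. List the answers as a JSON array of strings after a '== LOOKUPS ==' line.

Apply in order:
  + 124.0.0.0/9 (H0) depth=9
  + 124.32.0.0/12 (H1) depth=12
  - 124.32.0.0/12 clear@12
  lookup 124.0.0.132: bits 0111110000 walk d0:-→d1:-→d2:-→d3:-→d4:-→d5:-→d6:-→d7:-→d8:-→d9:H0→d10:- -> H0
  + 171.215.108.0/24 (H5) depth=24
  + 0.0.0.0/0 (H2) depth=0
  lookup 171.215.108.0: bits 101010111101011101101100 walk d0:H2→d1:-→d2:-→d3:-→d4:-→d5:-→d6:-→d7:-→d8:-→d9:-→d10:-→d11:-→d12:-→d13:-→d14:-→d15:-→d16:-→d17:-→d18:-→d19:-→d20:-→d21:-→d22:-→d23:-→d24:H5 -> H5
  lookup 124.0.235.80: bits 0111110000 walk d0:H2→d1:-→d2:-→d3:-→d4:-→d5:-→d6:-→d7:-→d8:-→d9:H0→d10:- -> H0
  lookup 171.215.108.99: bits 101010111101011101101100 walk d0:H2→d1:-→d2:-→d3:-→d4:-→d5:-→d6:-→d7:-→d8:-→d9:-→d10:-→d11:-→d12:-→d13:-→d14:-→d15:-→d16:-→d17:-→d18:-→d19:-→d20:-→d21:-→d22:-→d23:-→d24:H5 -> H5
  + 124.41.163.40/32 (H1) depth=32
  + 124.41.0.0/16 (H2) depth=16
  + 124.41.163.40/32 (H1) depth=32
  + 124.41.163.40/32 (H0) depth=32
  lookup 124.0.0.2: bits 0111110000 walk d0:H2→d1:-→d2:-→d3:-→d4:-→d5:-→d6:-→d7:-→d8:-→d9:H0→d10:- -> H0
  + 124.41.163.40/32 (H5) depth=32
  + 171.208.0.0/12 (H1) depth=12
  - 124.0.0.0/9 clear@9
  + 124.0.0.0/10 (H2) depth=10
  + 124.41.163.0/24 (H0) depth=24
  lookup 124.41.163.40: bits 01111100001010011010001100101000 walk d0:H2→d1:-→d2:-→d3:-→d4:-→d5:-→d6:-→d7:-→d8:-→d9:-→d10:H2→d11:-→d12:-→d13:-→d14:-→d15:-→d16:H2→d17:-→d18:-→d19:-→d20:-→d21:-→d22:-→d23:-→d24:H0→d25:-→d26:-→d27:-→d28:-→d29:-→d30:-→d31:-→d32:H5 -> H5
  lookup 124.41.0.1: bits 0111110000101001 walk d0:H2→d1:-→d2:-→d3:-→d4:-→d5:-→d6:-→d7:-→d8:-→d9:-→d10:H2→d11:-→d12:-→d13:-→d14:-→d15:-→d16:H2 -> H2
  lookup 124.41.163.40: bits 01111100001010011010001100101000 walk d0:H2→d1:-→d2:-→d3:-→d4:-→d5:-→d6:-→d7:-→d8:-→d9:-→d10:H2→d11:-→d12:-→d13:-→d14:-→d15:-→d16:H2→d17:-→d18:-→d19:-→d20:-→d21:-→d22:-→d23:-→d24:H0→d25:-→d26:-→d27:-→d28:-→d29:-→d30:-→d31:-→d32:H5 -> H5
  + 124.32.0.0/12 (H1) depth=12
  + 171.215.108.11/32 (H0) depth=32

== LOOKUPS ==
["H0","H5","H0","H5","H0","H5","H2","H5"]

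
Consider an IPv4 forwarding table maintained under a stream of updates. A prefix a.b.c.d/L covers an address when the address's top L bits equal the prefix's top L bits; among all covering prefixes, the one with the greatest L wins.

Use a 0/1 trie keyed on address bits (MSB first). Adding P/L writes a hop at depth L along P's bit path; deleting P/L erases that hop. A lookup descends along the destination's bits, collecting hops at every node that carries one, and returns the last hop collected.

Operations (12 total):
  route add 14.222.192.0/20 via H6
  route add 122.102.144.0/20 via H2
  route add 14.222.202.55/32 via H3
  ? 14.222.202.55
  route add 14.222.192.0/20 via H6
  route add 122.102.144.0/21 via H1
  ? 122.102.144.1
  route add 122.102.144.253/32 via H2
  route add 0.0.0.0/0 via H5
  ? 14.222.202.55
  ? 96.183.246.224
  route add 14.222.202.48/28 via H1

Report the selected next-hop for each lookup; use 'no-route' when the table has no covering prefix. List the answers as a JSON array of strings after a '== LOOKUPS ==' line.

Trace:
  + 14.222.192.0/20 (H6) depth=20
  + 122.102.144.0/20 (H2) depth=20
  + 14.222.202.55/32 (H3) depth=32
  Q 14.222.202.55: descend 00001110110111101100101000110111 ; hops seen [H6,H3] ; pick H3
  + 14.222.192.0/20 (H6) depth=20
  + 122.102.144.0/21 (H1) depth=21
  Q 122.102.144.1: descend 011110100110011010010 ; hops seen [H2,H1] ; pick H1
  + 122.102.144.253/32 (H2) depth=32
  + 0.0.0.0/0 (H5) depth=0
  Q 14.222.202.55: descend 00001110110111101100101000110111 ; hops seen [H5,H6,H3] ; pick H3
  Q 96.183.246.224: descend 011 ; hops seen [H5] ; pick H5
  + 14.222.202.48/28 (H1) depth=28

== LOOKUPS ==
["H3","H1","H3","H5"]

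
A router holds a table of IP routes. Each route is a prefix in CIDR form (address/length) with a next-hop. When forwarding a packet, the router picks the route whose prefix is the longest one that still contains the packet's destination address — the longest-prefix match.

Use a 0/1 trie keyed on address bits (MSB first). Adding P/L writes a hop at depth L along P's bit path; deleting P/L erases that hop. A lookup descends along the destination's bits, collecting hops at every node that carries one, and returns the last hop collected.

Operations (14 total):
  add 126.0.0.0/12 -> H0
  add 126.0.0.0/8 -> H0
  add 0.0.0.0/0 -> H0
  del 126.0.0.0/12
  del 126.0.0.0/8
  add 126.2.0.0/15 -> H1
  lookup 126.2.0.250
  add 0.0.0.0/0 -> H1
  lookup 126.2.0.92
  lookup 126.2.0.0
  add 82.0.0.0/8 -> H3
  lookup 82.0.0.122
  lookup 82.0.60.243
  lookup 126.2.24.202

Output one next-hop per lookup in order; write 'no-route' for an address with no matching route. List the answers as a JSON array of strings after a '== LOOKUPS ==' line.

Process each operation:
  + 126.0.0.0/12 (H0) depth=12
  + 126.0.0.0/8 (H0) depth=8
  + 0.0.0.0/0 (H0) depth=0
  - 126.0.0.0/12 clear@12
  - 126.0.0.0/8 clear@8
  + 126.2.0.0/15 (H1) depth=15
  lookup 126.2.0.250: bits 011111100000001 walk d0:H0→d1:-→d2:-→d3:-→d4:-→d5:-→d6:-→d7:-→d8:-→d9:-→d10:-→d11:-→d12:-→d13:-→d14:-→d15:H1 -> H1
  + 0.0.0.0/0 (H1) depth=0
  lookup 126.2.0.92: bits 011111100000001 walk d0:H1→d1:-→d2:-→d3:-→d4:-→d5:-→d6:-→d7:-→d8:-→d9:-→d10:-→d11:-→d12:-→d13:-→d14:-→d15:H1 -> H1
  lookup 126.2.0.0: bits 011111100000001 walk d0:H1→d1:-→d2:-→d3:-→d4:-→d5:-→d6:-→d7:-→d8:-→d9:-→d10:-→d11:-→d12:-→d13:-→d14:-→d15:H1 -> H1
  + 82.0.0.0/8 (H3) depth=8
  lookup 82.0.0.122: bits 01010010 walk d0:H1→d1:-→d2:-→d3:-→d4:-→d5:-→d6:-→d7:-→d8:H3 -> H3
  lookup 82.0.60.243: bits 01010010 walk d0:H1→d1:-→d2:-→d3:-→d4:-→d5:-→d6:-→d7:-→d8:H3 -> H3
  lookup 126.2.24.202: bits 011111100000001 walk d0:H1→d1:-→d2:-→d3:-→d4:-→d5:-→d6:-→d7:-→d8:-→d9:-→d10:-→d11:-→d12:-→d13:-→d14:-→d15:H1 -> H1

== LOOKUPS ==
["H1","H1","H1","H3","H3","H1"]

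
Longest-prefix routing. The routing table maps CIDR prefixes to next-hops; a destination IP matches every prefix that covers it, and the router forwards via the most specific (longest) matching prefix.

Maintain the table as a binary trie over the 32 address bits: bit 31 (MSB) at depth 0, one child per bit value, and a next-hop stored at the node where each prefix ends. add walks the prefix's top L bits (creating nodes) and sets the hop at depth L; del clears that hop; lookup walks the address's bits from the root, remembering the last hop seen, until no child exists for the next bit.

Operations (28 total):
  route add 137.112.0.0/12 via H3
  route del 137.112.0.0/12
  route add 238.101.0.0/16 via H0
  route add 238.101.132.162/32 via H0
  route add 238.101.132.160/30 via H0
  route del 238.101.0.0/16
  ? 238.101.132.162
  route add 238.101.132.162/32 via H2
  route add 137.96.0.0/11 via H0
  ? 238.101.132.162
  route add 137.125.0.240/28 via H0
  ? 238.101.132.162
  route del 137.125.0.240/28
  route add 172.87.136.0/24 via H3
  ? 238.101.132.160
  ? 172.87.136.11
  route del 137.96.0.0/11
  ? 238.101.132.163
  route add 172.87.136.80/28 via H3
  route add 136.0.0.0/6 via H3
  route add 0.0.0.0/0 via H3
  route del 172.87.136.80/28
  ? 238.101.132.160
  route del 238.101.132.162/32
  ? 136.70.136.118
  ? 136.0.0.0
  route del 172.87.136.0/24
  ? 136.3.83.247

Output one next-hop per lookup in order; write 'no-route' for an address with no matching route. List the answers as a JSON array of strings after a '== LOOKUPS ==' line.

Apply in order:
  add 137.112.0.0/12 -> H3 at depth 12
  - 137.112.0.0/12 clear@12
  add 238.101.0.0/16 -> H0 at depth 16
  add 238.101.132.162/32 -> H0 at depth 32
  add 238.101.132.160/30 -> H0 at depth 30
  - 238.101.0.0/16 clear@16
  Q 238.101.132.162: descend 11101110011001011000010010100010 ; hops seen [H0,H0] ; pick H0
  add 238.101.132.162/32 -> H2 at depth 32
  add 137.96.0.0/11 -> H0 at depth 11
  Q 238.101.132.162: descend 11101110011001011000010010100010 ; hops seen [H0,H2] ; pick H2
  add 137.125.0.240/28 -> H0 at depth 28
  Q 238.101.132.162: descend 11101110011001011000010010100010 ; hops seen [H0,H2] ; pick H2
  - 137.125.0.240/28 clear@28
  add 172.87.136.0/24 -> H3 at depth 24
  Q 238.101.132.160: descend 111011100110010110000100101000 ; hops seen [H0] ; pick H0
  Q 172.87.136.11: descend 101011000101011110001000 ; hops seen [H3] ; pick H3
  - 137.96.0.0/11 clear@11
  Q 238.101.132.163: descend 1110111001100101100001001010001 ; hops seen [H0] ; pick H0
  add 172.87.136.80/28 -> H3 at depth 28
  add 136.0.0.0/6 -> H3 at depth 6
  add 0.0.0.0/0 -> H3 at depth 0
  - 172.87.136.80/28 clear@28
  Q 238.101.132.160: descend 111011100110010110000100101000 ; hops seen [H3,H0] ; pick H0
  - 238.101.132.162/32 clear@32
  Q 136.70.136.118: descend 1000100 ; hops seen [H3,H3] ; pick H3
  Q 136.0.0.0: descend 1000100 ; hops seen [H3,H3] ; pick H3
  - 172.87.136.0/24 clear@24
  Q 136.3.83.247: descend 1000100 ; hops seen [H3,H3] ; pick H3

== LOOKUPS ==
["H0","H2","H2","H0","H3","H0","H0","H3","H3","H3"]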